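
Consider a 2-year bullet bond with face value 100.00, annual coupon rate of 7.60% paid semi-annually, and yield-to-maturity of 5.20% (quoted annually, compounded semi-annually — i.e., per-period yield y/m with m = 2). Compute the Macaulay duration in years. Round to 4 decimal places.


Coupon per period c = face * coupon_rate / m = 3.800000
Periods per year m = 2; per-period yield y/m = 0.026000
Number of cashflows N = 4
Cashflows (t years, CF_t, discount factor 1/(1+y/m)^(m*t), PV):
  t = 0.5000: CF_t = 3.800000, DF = 0.974659, PV = 3.703704
  t = 1.0000: CF_t = 3.800000, DF = 0.949960, PV = 3.609848
  t = 1.5000: CF_t = 3.800000, DF = 0.925887, PV = 3.518370
  t = 2.0000: CF_t = 103.800000, DF = 0.902424, PV = 93.671594
Price P = sum_t PV_t = 104.503515
Macaulay numerator sum_t t * PV_t:
  t * PV_t at t = 0.5000: 1.851852
  t * PV_t at t = 1.0000: 3.609848
  t * PV_t at t = 1.5000: 5.277555
  t * PV_t at t = 2.0000: 187.343188
Macaulay duration D = (sum_t t * PV_t) / P = 198.082442 / 104.503515 = 1.895462

Answer: Macaulay duration = 1.8955 years


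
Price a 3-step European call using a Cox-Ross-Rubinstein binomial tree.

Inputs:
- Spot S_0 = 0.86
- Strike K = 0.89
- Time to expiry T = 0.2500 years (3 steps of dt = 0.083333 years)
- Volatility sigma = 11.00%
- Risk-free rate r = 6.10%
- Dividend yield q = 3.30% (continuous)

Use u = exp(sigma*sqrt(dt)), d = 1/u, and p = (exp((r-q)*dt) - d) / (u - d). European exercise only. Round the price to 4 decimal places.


dt = T/N = 0.083333
u = exp(sigma*sqrt(dt)) = 1.032264; d = 1/u = 0.968745
p = (exp((r-q)*dt) - d) / (u - d) = 0.528839
Discount per step: exp(-r*dt) = 0.994930
Stock lattice S(k, i) with i counting down-moves:
  k=0: S(0,0) = 0.8600
  k=1: S(1,0) = 0.8877; S(1,1) = 0.8331
  k=2: S(2,0) = 0.9164; S(2,1) = 0.8600; S(2,2) = 0.8071
  k=3: S(3,0) = 0.9460; S(3,1) = 0.8877; S(3,2) = 0.8331; S(3,3) = 0.7819
Terminal payoffs V(N, i) = max(S_T - K, 0):
  V(3,0) = 0.055955; V(3,1) = 0.000000; V(3,2) = 0.000000; V(3,3) = 0.000000
Backward induction: V(k, i) = exp(-r*dt) * [p * V(k+1, i) + (1-p) * V(k+1, i+1)].
  V(2,0) = exp(-r*dt) * [p*0.055955 + (1-p)*0.000000] = 0.029441
  V(2,1) = exp(-r*dt) * [p*0.000000 + (1-p)*0.000000] = 0.000000
  V(2,2) = exp(-r*dt) * [p*0.000000 + (1-p)*0.000000] = 0.000000
  V(1,0) = exp(-r*dt) * [p*0.029441 + (1-p)*0.000000] = 0.015491
  V(1,1) = exp(-r*dt) * [p*0.000000 + (1-p)*0.000000] = 0.000000
  V(0,0) = exp(-r*dt) * [p*0.015491 + (1-p)*0.000000] = 0.008151

Answer: Price = V(0,0) = 0.0082


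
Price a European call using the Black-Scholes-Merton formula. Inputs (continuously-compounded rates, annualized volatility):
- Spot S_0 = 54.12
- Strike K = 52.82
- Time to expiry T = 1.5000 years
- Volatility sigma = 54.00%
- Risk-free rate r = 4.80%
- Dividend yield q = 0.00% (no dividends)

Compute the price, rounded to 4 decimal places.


Answer: Price = 16.0006

Derivation:
d1 = (ln(S/K) + (r - q + 0.5*sigma^2) * T) / (sigma * sqrt(T)) = 0.47631068
d2 = d1 - sigma * sqrt(T) = -0.18505155
exp(-rT) = 0.93053090; exp(-qT) = 1.00000000
C = S_0 * exp(-qT) * N(d1) - K * exp(-rT) * N(d2)
N(d1) = 0.68307347; N(d2) = 0.42659430
C = 54.1200 * 1.00000000 * 0.68307347 - 52.8200 * 0.93053090 * 0.42659430 = 16.0006


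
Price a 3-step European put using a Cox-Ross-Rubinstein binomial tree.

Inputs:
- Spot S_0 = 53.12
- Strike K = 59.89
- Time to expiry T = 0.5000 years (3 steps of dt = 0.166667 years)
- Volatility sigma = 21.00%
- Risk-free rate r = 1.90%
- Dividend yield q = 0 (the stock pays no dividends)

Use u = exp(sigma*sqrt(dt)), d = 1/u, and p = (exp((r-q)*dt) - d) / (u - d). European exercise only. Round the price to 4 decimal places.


dt = T/N = 0.166667
u = exp(sigma*sqrt(dt)) = 1.089514; d = 1/u = 0.917840
p = (exp((r-q)*dt) - d) / (u - d) = 0.497055
Discount per step: exp(-r*dt) = 0.996838
Stock lattice S(k, i) with i counting down-moves:
  k=0: S(0,0) = 53.1200
  k=1: S(1,0) = 57.8750; S(1,1) = 48.7557
  k=2: S(2,0) = 63.0557; S(2,1) = 53.1200; S(2,2) = 44.7499
  k=3: S(3,0) = 68.7001; S(3,1) = 57.8750; S(3,2) = 48.7557; S(3,3) = 41.0733
Terminal payoffs V(N, i) = max(K - S_T, 0):
  V(3,0) = 0.000000; V(3,1) = 2.014992; V(3,2) = 11.134337; V(3,3) = 18.816749
Backward induction: V(k, i) = exp(-r*dt) * [p * V(k+1, i) + (1-p) * V(k+1, i+1)].
  V(2,0) = exp(-r*dt) * [p*0.000000 + (1-p)*2.014992] = 1.010226
  V(2,1) = exp(-r*dt) * [p*2.014992 + (1-p)*11.134337] = 6.580648
  V(2,2) = exp(-r*dt) * [p*11.134337 + (1-p)*18.816749] = 14.950748
  V(1,0) = exp(-r*dt) * [p*1.010226 + (1-p)*6.580648] = 3.799790
  V(1,1) = exp(-r*dt) * [p*6.580648 + (1-p)*14.950748] = 10.756232
  V(0,0) = exp(-r*dt) * [p*3.799790 + (1-p)*10.756232] = 7.275422

Answer: Price = V(0,0) = 7.2754


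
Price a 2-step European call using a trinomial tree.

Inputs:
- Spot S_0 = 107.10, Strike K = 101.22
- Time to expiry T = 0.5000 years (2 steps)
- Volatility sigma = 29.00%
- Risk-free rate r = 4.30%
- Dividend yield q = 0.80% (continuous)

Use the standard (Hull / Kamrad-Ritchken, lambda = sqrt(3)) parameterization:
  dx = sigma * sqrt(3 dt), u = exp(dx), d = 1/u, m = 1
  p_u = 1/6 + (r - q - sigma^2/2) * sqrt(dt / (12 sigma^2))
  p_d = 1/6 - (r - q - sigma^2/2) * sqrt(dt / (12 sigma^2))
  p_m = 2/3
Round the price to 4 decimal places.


Answer: Price = V(0,0) = 12.6136

Derivation:
dt = T/N = 0.250000; dx = sigma*sqrt(3*dt) = 0.251147
u = exp(dx) = 1.285500; d = 1/u = 0.777908
p_u = 0.163158, p_m = 0.666667, p_d = 0.170176
Discount per step: exp(-r*dt) = 0.989308
Stock lattice S(k, j) with j the centered position index:
  k=0: S(0,+0) = 107.1000
  k=1: S(1,-1) = 83.3139; S(1,+0) = 107.1000; S(1,+1) = 137.6770
  k=2: S(2,-2) = 64.8105; S(2,-1) = 83.3139; S(2,+0) = 107.1000; S(2,+1) = 137.6770; S(2,+2) = 176.9837
Terminal payoffs V(N, j) = max(S_T - K, 0):
  V(2,-2) = 0.000000; V(2,-1) = 0.000000; V(2,+0) = 5.880000; V(2,+1) = 36.456998; V(2,+2) = 75.763713
Backward induction: V(k, j) = exp(-r*dt) * [p_u * V(k+1, j+1) + p_m * V(k+1, j) + p_d * V(k+1, j-1)]
  V(1,-1) = exp(-r*dt) * [p_u*5.880000 + p_m*0.000000 + p_d*0.000000] = 0.949110
  V(1,+0) = exp(-r*dt) * [p_u*36.456998 + p_m*5.880000 + p_d*0.000000] = 9.762727
  V(1,+1) = exp(-r*dt) * [p_u*75.763713 + p_m*36.456998 + p_d*5.880000] = 37.263987
  V(0,+0) = exp(-r*dt) * [p_u*37.263987 + p_m*9.762727 + p_d*0.949110] = 12.613582


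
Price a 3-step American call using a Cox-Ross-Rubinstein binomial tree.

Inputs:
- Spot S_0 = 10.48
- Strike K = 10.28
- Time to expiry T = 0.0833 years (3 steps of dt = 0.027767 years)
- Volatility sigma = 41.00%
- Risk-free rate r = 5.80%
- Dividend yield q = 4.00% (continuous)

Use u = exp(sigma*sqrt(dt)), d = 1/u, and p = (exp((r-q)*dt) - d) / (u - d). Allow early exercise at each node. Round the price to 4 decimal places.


Answer: Price = V(0,0) = 0.6378

Derivation:
dt = T/N = 0.027767
u = exp(sigma*sqrt(dt)) = 1.070708; d = 1/u = 0.933962
p = (exp((r-q)*dt) - d) / (u - d) = 0.486583
Discount per step: exp(-r*dt) = 0.998391
Stock lattice S(k, i) with i counting down-moves:
  k=0: S(0,0) = 10.4800
  k=1: S(1,0) = 11.2210; S(1,1) = 9.7879
  k=2: S(2,0) = 12.0144; S(2,1) = 10.4800; S(2,2) = 9.1415
  k=3: S(3,0) = 12.8639; S(3,1) = 11.2210; S(3,2) = 9.7879; S(3,3) = 8.5379
Terminal payoffs V(N, i) = max(S_T - K, 0):
  V(3,0) = 2.583935; V(3,1) = 0.941015; V(3,2) = 0.000000; V(3,3) = 0.000000
Backward induction: V(k, i) = exp(-r*dt) * [p * V(k+1, i) + (1-p) * V(k+1, i+1)]; then take max(V_cont, immediate exercise) for American.
  V(2,0) = exp(-r*dt) * [p*2.583935 + (1-p)*0.941015] = 1.737631; exercise = 1.734425; V(2,0) = max -> 1.737631
  V(2,1) = exp(-r*dt) * [p*0.941015 + (1-p)*0.000000] = 0.457145; exercise = 0.200000; V(2,1) = max -> 0.457145
  V(2,2) = exp(-r*dt) * [p*0.000000 + (1-p)*0.000000] = 0.000000; exercise = 0.000000; V(2,2) = max -> 0.000000
  V(1,0) = exp(-r*dt) * [p*1.737631 + (1-p)*0.457145] = 1.078469; exercise = 0.941015; V(1,0) = max -> 1.078469
  V(1,1) = exp(-r*dt) * [p*0.457145 + (1-p)*0.000000] = 0.222081; exercise = 0.000000; V(1,1) = max -> 0.222081
  V(0,0) = exp(-r*dt) * [p*1.078469 + (1-p)*0.222081] = 0.637756; exercise = 0.200000; V(0,0) = max -> 0.637756


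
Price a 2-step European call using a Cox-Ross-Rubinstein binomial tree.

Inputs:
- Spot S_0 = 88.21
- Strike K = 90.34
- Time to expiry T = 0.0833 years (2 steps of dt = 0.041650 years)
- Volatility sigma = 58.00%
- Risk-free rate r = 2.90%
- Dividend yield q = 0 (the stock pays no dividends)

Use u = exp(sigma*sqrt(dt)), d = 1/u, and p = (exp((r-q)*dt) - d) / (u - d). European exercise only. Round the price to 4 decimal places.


Answer: Price = V(0,0) = 4.8347

Derivation:
dt = T/N = 0.041650
u = exp(sigma*sqrt(dt)) = 1.125659; d = 1/u = 0.888369
p = (exp((r-q)*dt) - d) / (u - d) = 0.475536
Discount per step: exp(-r*dt) = 0.998793
Stock lattice S(k, i) with i counting down-moves:
  k=0: S(0,0) = 88.2100
  k=1: S(1,0) = 99.2943; S(1,1) = 78.3630
  k=2: S(2,0) = 111.7715; S(2,1) = 88.2100; S(2,2) = 69.6153
Terminal payoffs V(N, i) = max(S_T - K, 0):
  V(2,0) = 21.431542; V(2,1) = 0.000000; V(2,2) = 0.000000
Backward induction: V(k, i) = exp(-r*dt) * [p * V(k+1, i) + (1-p) * V(k+1, i+1)].
  V(1,0) = exp(-r*dt) * [p*21.431542 + (1-p)*0.000000] = 10.179161
  V(1,1) = exp(-r*dt) * [p*0.000000 + (1-p)*0.000000] = 0.000000
  V(0,0) = exp(-r*dt) * [p*10.179161 + (1-p)*0.000000] = 4.834711


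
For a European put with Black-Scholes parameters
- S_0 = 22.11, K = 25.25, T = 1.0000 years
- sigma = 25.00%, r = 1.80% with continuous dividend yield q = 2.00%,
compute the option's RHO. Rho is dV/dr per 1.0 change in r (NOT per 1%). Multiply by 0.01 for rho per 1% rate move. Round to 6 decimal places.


d1 = -0.4141846434; d2 = -0.6641846434
phi(d1) = 0.3661497074; exp(-qT) = 0.9801986733; exp(-rT) = 0.9821610324
N(-d2) = 0.7467139295
Rho = -K*T*exp(-rT)*N(-d2) = -25.2500 * 1.0000 * 0.9821610324 * 0.7467139295 = -18.518181

Answer: Rho = -18.518181


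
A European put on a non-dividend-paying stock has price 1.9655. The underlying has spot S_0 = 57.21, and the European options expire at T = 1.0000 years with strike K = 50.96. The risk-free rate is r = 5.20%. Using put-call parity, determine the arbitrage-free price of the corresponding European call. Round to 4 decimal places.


Answer: Call price = 10.7977

Derivation:
Put-call parity: C - P = S_0 * exp(-qT) - K * exp(-rT).
S_0 * exp(-qT) = 57.2100 * 1.00000000 = 57.21000000
K * exp(-rT) = 50.9600 * 0.94932887 = 48.37779905
C = P + S*exp(-qT) - K*exp(-rT)
C = 1.9655 + 57.21000000 - 48.37779905 = 10.7977


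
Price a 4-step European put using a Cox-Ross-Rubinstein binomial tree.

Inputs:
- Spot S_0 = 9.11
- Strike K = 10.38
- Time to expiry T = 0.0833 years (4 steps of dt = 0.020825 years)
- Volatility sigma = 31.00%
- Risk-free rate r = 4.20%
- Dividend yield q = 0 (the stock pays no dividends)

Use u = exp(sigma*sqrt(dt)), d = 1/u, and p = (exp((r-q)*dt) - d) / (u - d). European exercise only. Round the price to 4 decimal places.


Answer: Price = V(0,0) = 1.2655

Derivation:
dt = T/N = 0.020825
u = exp(sigma*sqrt(dt)) = 1.045751; d = 1/u = 0.956250
p = (exp((r-q)*dt) - d) / (u - d) = 0.498595
Discount per step: exp(-r*dt) = 0.999126
Stock lattice S(k, i) with i counting down-moves:
  k=0: S(0,0) = 9.1100
  k=1: S(1,0) = 9.5268; S(1,1) = 8.7114
  k=2: S(2,0) = 9.9627; S(2,1) = 9.1100; S(2,2) = 8.3303
  k=3: S(3,0) = 10.4185; S(3,1) = 9.5268; S(3,2) = 8.7114; S(3,3) = 7.9659
  k=4: S(4,0) = 10.8951; S(4,1) = 9.9627; S(4,2) = 9.1100; S(4,3) = 8.3303; S(4,4) = 7.6174
Terminal payoffs V(N, i) = max(K - S_T, 0):
  V(4,0) = 0.000000; V(4,1) = 0.417340; V(4,2) = 1.270000; V(4,3) = 2.049685; V(4,4) = 2.762639
Backward induction: V(k, i) = exp(-r*dt) * [p * V(k+1, i) + (1-p) * V(k+1, i+1)].
  V(3,0) = exp(-r*dt) * [p*0.000000 + (1-p)*0.417340] = 0.209074
  V(3,1) = exp(-r*dt) * [p*0.417340 + (1-p)*1.270000] = 0.844130
  V(3,2) = exp(-r*dt) * [p*1.270000 + (1-p)*2.049685] = 1.659486
  V(3,3) = exp(-r*dt) * [p*2.049685 + (1-p)*2.762639] = 2.405059
  V(2,0) = exp(-r*dt) * [p*0.209074 + (1-p)*0.844130] = 0.527033
  V(2,1) = exp(-r*dt) * [p*0.844130 + (1-p)*1.659486] = 1.251858
  V(2,2) = exp(-r*dt) * [p*1.659486 + (1-p)*2.405059] = 2.031543
  V(1,0) = exp(-r*dt) * [p*0.527033 + (1-p)*1.251858] = 0.889686
  V(1,1) = exp(-r*dt) * [p*1.251858 + (1-p)*2.031543] = 1.641360
  V(0,0) = exp(-r*dt) * [p*0.889686 + (1-p)*1.641360] = 1.265472


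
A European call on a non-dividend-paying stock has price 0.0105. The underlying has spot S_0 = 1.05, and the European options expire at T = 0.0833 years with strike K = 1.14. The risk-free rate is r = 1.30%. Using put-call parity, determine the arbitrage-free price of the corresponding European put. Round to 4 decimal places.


Put-call parity: C - P = S_0 * exp(-qT) - K * exp(-rT).
S_0 * exp(-qT) = 1.0500 * 1.00000000 = 1.05000000
K * exp(-rT) = 1.1400 * 0.99891769 = 1.13876616
P = C - S*exp(-qT) + K*exp(-rT)
P = 0.0105 - 1.05000000 + 1.13876616 = 0.0993

Answer: Put price = 0.0993


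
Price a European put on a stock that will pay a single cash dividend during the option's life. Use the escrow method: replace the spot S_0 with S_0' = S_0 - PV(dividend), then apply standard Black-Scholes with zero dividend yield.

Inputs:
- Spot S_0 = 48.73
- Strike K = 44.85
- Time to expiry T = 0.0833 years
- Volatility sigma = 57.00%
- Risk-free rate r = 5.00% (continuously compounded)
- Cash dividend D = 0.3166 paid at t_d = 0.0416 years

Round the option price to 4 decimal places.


PV(D) = D * exp(-r * t_d) = 0.3166 * 0.99792216 = 0.31594216
S_0' = S_0 - PV(D) = 48.7300 - 0.31594216 = 48.41405784
d1 = (ln(S_0'/K) + (r + sigma^2/2)*T) / (sigma*sqrt(T)) = 0.57238237
d2 = d1 - sigma*sqrt(T) = 0.40787045
exp(-rT) = 0.99584366
N(-d1) = 0.28353148; N(-d2) = 0.34168439
P = K * exp(-rT) * N(-d2) - S_0' * N(-d1) = 44.8500 * 0.99584366 * 0.34168439 - 48.41405784 * 0.28353148 = 1.5339

Answer: Price = 1.5339


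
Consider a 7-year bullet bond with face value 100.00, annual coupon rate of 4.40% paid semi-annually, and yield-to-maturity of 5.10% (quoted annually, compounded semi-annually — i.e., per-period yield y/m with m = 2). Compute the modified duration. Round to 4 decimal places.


Coupon per period c = face * coupon_rate / m = 2.200000
Periods per year m = 2; per-period yield y/m = 0.025500
Number of cashflows N = 14
Cashflows (t years, CF_t, discount factor 1/(1+y/m)^(m*t), PV):
  t = 0.5000: CF_t = 2.200000, DF = 0.975134, PV = 2.145295
  t = 1.0000: CF_t = 2.200000, DF = 0.950886, PV = 2.091950
  t = 1.5000: CF_t = 2.200000, DF = 0.927242, PV = 2.039932
  t = 2.0000: CF_t = 2.200000, DF = 0.904185, PV = 1.989207
  t = 2.5000: CF_t = 2.200000, DF = 0.881702, PV = 1.939744
  t = 3.0000: CF_t = 2.200000, DF = 0.859777, PV = 1.891510
  t = 3.5000: CF_t = 2.200000, DF = 0.838398, PV = 1.844476
  t = 4.0000: CF_t = 2.200000, DF = 0.817551, PV = 1.798611
  t = 4.5000: CF_t = 2.200000, DF = 0.797222, PV = 1.753887
  t = 5.0000: CF_t = 2.200000, DF = 0.777398, PV = 1.710275
  t = 5.5000: CF_t = 2.200000, DF = 0.758067, PV = 1.667748
  t = 6.0000: CF_t = 2.200000, DF = 0.739217, PV = 1.626278
  t = 6.5000: CF_t = 2.200000, DF = 0.720836, PV = 1.585839
  t = 7.0000: CF_t = 102.200000, DF = 0.702912, PV = 71.837563
Price P = sum_t PV_t = 95.922316
First compute Macaulay numerator sum_t t * PV_t:
  t * PV_t at t = 0.5000: 1.072647
  t * PV_t at t = 1.0000: 2.091950
  t * PV_t at t = 1.5000: 3.059898
  t * PV_t at t = 2.0000: 3.978414
  t * PV_t at t = 2.5000: 4.849359
  t * PV_t at t = 3.0000: 5.674531
  t * PV_t at t = 3.5000: 6.455666
  t * PV_t at t = 4.0000: 7.194446
  t * PV_t at t = 4.5000: 7.892493
  t * PV_t at t = 5.0000: 8.551377
  t * PV_t at t = 5.5000: 9.172613
  t * PV_t at t = 6.0000: 9.757666
  t * PV_t at t = 6.5000: 10.307952
  t * PV_t at t = 7.0000: 502.862940
Macaulay duration D = 582.921953 / 95.922316 = 6.077021
Modified duration = D / (1 + y/m) = 6.077021 / (1 + 0.025500) = 5.925911

Answer: Modified duration = 5.9259


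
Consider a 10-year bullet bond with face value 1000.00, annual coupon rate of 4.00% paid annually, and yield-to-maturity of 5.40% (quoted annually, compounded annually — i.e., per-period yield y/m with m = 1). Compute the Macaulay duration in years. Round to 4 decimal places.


Answer: Macaulay duration = 8.3286 years

Derivation:
Coupon per period c = face * coupon_rate / m = 40.000000
Periods per year m = 1; per-period yield y/m = 0.054000
Number of cashflows N = 10
Cashflows (t years, CF_t, discount factor 1/(1+y/m)^(m*t), PV):
  t = 1.0000: CF_t = 40.000000, DF = 0.948767, PV = 37.950664
  t = 2.0000: CF_t = 40.000000, DF = 0.900158, PV = 36.006323
  t = 3.0000: CF_t = 40.000000, DF = 0.854040, PV = 34.161596
  t = 4.0000: CF_t = 40.000000, DF = 0.810285, PV = 32.411382
  t = 5.0000: CF_t = 40.000000, DF = 0.768771, PV = 30.750837
  t = 6.0000: CF_t = 40.000000, DF = 0.729384, PV = 29.175367
  t = 7.0000: CF_t = 40.000000, DF = 0.692015, PV = 27.680614
  t = 8.0000: CF_t = 40.000000, DF = 0.656561, PV = 26.262442
  t = 9.0000: CF_t = 40.000000, DF = 0.622923, PV = 24.916928
  t = 10.0000: CF_t = 1040.000000, DF = 0.591009, PV = 614.649072
Price P = sum_t PV_t = 893.965225
Macaulay numerator sum_t t * PV_t:
  t * PV_t at t = 1.0000: 37.950664
  t * PV_t at t = 2.0000: 72.012645
  t * PV_t at t = 3.0000: 102.484789
  t * PV_t at t = 4.0000: 129.645528
  t * PV_t at t = 5.0000: 153.754183
  t * PV_t at t = 6.0000: 175.052201
  t * PV_t at t = 7.0000: 193.764296
  t * PV_t at t = 8.0000: 210.099535
  t * PV_t at t = 9.0000: 224.252350
  t * PV_t at t = 10.0000: 6146.490724
Macaulay duration D = (sum_t t * PV_t) / P = 7445.506917 / 893.965225 = 8.328631


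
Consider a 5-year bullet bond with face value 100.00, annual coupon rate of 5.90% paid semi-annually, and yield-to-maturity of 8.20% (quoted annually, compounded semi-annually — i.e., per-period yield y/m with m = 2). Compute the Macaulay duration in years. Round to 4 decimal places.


Coupon per period c = face * coupon_rate / m = 2.950000
Periods per year m = 2; per-period yield y/m = 0.041000
Number of cashflows N = 10
Cashflows (t years, CF_t, discount factor 1/(1+y/m)^(m*t), PV):
  t = 0.5000: CF_t = 2.950000, DF = 0.960615, PV = 2.833814
  t = 1.0000: CF_t = 2.950000, DF = 0.922781, PV = 2.722203
  t = 1.5000: CF_t = 2.950000, DF = 0.886437, PV = 2.614989
  t = 2.0000: CF_t = 2.950000, DF = 0.851524, PV = 2.511997
  t = 2.5000: CF_t = 2.950000, DF = 0.817987, PV = 2.413061
  t = 3.0000: CF_t = 2.950000, DF = 0.785770, PV = 2.318022
  t = 3.5000: CF_t = 2.950000, DF = 0.754823, PV = 2.226727
  t = 4.0000: CF_t = 2.950000, DF = 0.725094, PV = 2.139027
  t = 4.5000: CF_t = 2.950000, DF = 0.696536, PV = 2.054781
  t = 5.0000: CF_t = 102.950000, DF = 0.669103, PV = 68.884111
Price P = sum_t PV_t = 90.718731
Macaulay numerator sum_t t * PV_t:
  t * PV_t at t = 0.5000: 1.416907
  t * PV_t at t = 1.0000: 2.722203
  t * PV_t at t = 1.5000: 3.922483
  t * PV_t at t = 2.0000: 5.023994
  t * PV_t at t = 2.5000: 6.032653
  t * PV_t at t = 3.0000: 6.954067
  t * PV_t at t = 3.5000: 7.793543
  t * PV_t at t = 4.0000: 8.556106
  t * PV_t at t = 4.5000: 9.246513
  t * PV_t at t = 5.0000: 344.420553
Macaulay duration D = (sum_t t * PV_t) / P = 396.089023 / 90.718731 = 4.366122

Answer: Macaulay duration = 4.3661 years


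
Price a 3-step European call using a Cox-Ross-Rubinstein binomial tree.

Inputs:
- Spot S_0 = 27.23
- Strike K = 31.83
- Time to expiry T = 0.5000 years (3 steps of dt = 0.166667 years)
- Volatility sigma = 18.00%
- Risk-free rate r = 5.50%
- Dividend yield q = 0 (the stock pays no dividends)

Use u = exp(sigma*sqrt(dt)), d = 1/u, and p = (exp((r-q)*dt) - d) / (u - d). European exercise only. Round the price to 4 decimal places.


Answer: Price = V(0,0) = 0.3319

Derivation:
dt = T/N = 0.166667
u = exp(sigma*sqrt(dt)) = 1.076252; d = 1/u = 0.929150
p = (exp((r-q)*dt) - d) / (u - d) = 0.544239
Discount per step: exp(-r*dt) = 0.990875
Stock lattice S(k, i) with i counting down-moves:
  k=0: S(0,0) = 27.2300
  k=1: S(1,0) = 29.3063; S(1,1) = 25.3008
  k=2: S(2,0) = 31.5410; S(2,1) = 27.2300; S(2,2) = 23.5082
  k=3: S(3,0) = 33.9461; S(3,1) = 29.3063; S(3,2) = 25.3008; S(3,3) = 21.8427
Terminal payoffs V(N, i) = max(S_T - K, 0):
  V(3,0) = 2.116080; V(3,1) = 0.000000; V(3,2) = 0.000000; V(3,3) = 0.000000
Backward induction: V(k, i) = exp(-r*dt) * [p * V(k+1, i) + (1-p) * V(k+1, i+1)].
  V(2,0) = exp(-r*dt) * [p*2.116080 + (1-p)*0.000000] = 1.141144
  V(2,1) = exp(-r*dt) * [p*0.000000 + (1-p)*0.000000] = 0.000000
  V(2,2) = exp(-r*dt) * [p*0.000000 + (1-p)*0.000000] = 0.000000
  V(1,0) = exp(-r*dt) * [p*1.141144 + (1-p)*0.000000] = 0.615388
  V(1,1) = exp(-r*dt) * [p*0.000000 + (1-p)*0.000000] = 0.000000
  V(0,0) = exp(-r*dt) * [p*0.615388 + (1-p)*0.000000] = 0.331862


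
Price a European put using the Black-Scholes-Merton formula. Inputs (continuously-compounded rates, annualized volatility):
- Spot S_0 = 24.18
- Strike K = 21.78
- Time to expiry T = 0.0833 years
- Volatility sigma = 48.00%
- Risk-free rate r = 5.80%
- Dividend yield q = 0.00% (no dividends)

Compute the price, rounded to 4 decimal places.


Answer: Price = 0.3878

Derivation:
d1 = (ln(S/K) + (r - q + 0.5*sigma^2) * T) / (sigma * sqrt(T)) = 0.85870090
d2 = d1 - sigma * sqrt(T) = 0.72016455
exp(-rT) = 0.99518025; exp(-qT) = 1.00000000
P = K * exp(-rT) * N(-d2) - S_0 * exp(-qT) * N(-d1)
N(-d1) = 0.19525278; N(-d2) = 0.23571184
P = 21.7800 * 0.99518025 * 0.23571184 - 24.1800 * 1.00000000 * 0.19525278 = 0.3878


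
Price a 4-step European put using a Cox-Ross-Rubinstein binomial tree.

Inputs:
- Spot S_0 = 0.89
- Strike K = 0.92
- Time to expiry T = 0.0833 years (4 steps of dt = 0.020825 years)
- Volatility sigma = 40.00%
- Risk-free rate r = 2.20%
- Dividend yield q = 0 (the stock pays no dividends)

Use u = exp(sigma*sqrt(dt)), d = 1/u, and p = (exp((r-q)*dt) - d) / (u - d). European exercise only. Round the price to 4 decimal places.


dt = T/N = 0.020825
u = exp(sigma*sqrt(dt)) = 1.059422; d = 1/u = 0.943911
p = (exp((r-q)*dt) - d) / (u - d) = 0.489540
Discount per step: exp(-r*dt) = 0.999542
Stock lattice S(k, i) with i counting down-moves:
  k=0: S(0,0) = 0.8900
  k=1: S(1,0) = 0.9429; S(1,1) = 0.8401
  k=2: S(2,0) = 0.9989; S(2,1) = 0.8900; S(2,2) = 0.7930
  k=3: S(3,0) = 1.0583; S(3,1) = 0.9429; S(3,2) = 0.8401; S(3,3) = 0.7485
  k=4: S(4,0) = 1.1212; S(4,1) = 0.9989; S(4,2) = 0.8900; S(4,3) = 0.7930; S(4,4) = 0.7065
Terminal payoffs V(N, i) = max(K - S_T, 0):
  V(4,0) = 0.000000; V(4,1) = 0.000000; V(4,2) = 0.030000; V(4,3) = 0.127039; V(4,4) = 0.213497
Backward induction: V(k, i) = exp(-r*dt) * [p * V(k+1, i) + (1-p) * V(k+1, i+1)].
  V(3,0) = exp(-r*dt) * [p*0.000000 + (1-p)*0.000000] = 0.000000
  V(3,1) = exp(-r*dt) * [p*0.000000 + (1-p)*0.030000] = 0.015307
  V(3,2) = exp(-r*dt) * [p*0.030000 + (1-p)*0.127039] = 0.079498
  V(3,3) = exp(-r*dt) * [p*0.127039 + (1-p)*0.213497] = 0.171094
  V(2,0) = exp(-r*dt) * [p*0.000000 + (1-p)*0.015307] = 0.007810
  V(2,1) = exp(-r*dt) * [p*0.015307 + (1-p)*0.079498] = 0.048052
  V(2,2) = exp(-r*dt) * [p*0.079498 + (1-p)*0.171094] = 0.126196
  V(1,0) = exp(-r*dt) * [p*0.007810 + (1-p)*0.048052] = 0.028339
  V(1,1) = exp(-r*dt) * [p*0.048052 + (1-p)*0.126196] = 0.087901
  V(0,0) = exp(-r*dt) * [p*0.028339 + (1-p)*0.087901] = 0.058716

Answer: Price = V(0,0) = 0.0587


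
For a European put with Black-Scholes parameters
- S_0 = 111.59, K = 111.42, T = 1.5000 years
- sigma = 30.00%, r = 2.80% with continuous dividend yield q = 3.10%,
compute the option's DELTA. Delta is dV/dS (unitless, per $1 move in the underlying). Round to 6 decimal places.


d1 = 0.1756137057; d2 = -0.1918097558
phi(d1) = 0.3928377430; exp(-qT) = 0.9545645606; exp(-rT) = 0.9588697806
N(-d1) = 0.4302987171
Delta = -exp(-qT) * N(-d1) = -0.9545645606 * 0.4302987171 = -0.410748

Answer: Delta = -0.410748


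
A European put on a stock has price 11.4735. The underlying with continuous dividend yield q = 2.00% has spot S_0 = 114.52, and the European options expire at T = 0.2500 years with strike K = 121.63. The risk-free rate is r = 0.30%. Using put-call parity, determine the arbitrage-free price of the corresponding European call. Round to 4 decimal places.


Put-call parity: C - P = S_0 * exp(-qT) - K * exp(-rT).
S_0 * exp(-qT) = 114.5200 * 0.99501248 = 113.94882912
K * exp(-rT) = 121.6300 * 0.99925028 = 121.53881170
C = P + S*exp(-qT) - K*exp(-rT)
C = 11.4735 + 113.94882912 - 121.53881170 = 3.8835

Answer: Call price = 3.8835


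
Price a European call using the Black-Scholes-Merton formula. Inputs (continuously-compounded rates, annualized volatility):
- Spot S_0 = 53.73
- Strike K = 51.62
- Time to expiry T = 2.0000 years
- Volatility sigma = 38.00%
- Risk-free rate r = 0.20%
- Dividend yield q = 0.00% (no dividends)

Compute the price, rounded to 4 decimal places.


Answer: Price = 12.3314

Derivation:
d1 = (ln(S/K) + (r - q + 0.5*sigma^2) * T) / (sigma * sqrt(T)) = 0.35069205
d2 = d1 - sigma * sqrt(T) = -0.18670911
exp(-rT) = 0.99600799; exp(-qT) = 1.00000000
C = S_0 * exp(-qT) * N(d1) - K * exp(-rT) * N(d2)
N(d1) = 0.63709030; N(d2) = 0.42594436
C = 53.7300 * 1.00000000 * 0.63709030 - 51.6200 * 0.99600799 * 0.42594436 = 12.3314


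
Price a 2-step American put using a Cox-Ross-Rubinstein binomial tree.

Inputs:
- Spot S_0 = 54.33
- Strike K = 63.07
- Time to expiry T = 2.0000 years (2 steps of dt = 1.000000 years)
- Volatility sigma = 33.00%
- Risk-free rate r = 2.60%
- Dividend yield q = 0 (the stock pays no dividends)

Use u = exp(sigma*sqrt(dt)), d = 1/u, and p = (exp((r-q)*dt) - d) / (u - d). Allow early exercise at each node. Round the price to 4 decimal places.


Answer: Price = V(0,0) = 14.7523

Derivation:
dt = T/N = 1.000000
u = exp(sigma*sqrt(dt)) = 1.390968; d = 1/u = 0.718924
p = (exp((r-q)*dt) - d) / (u - d) = 0.457436
Discount per step: exp(-r*dt) = 0.974335
Stock lattice S(k, i) with i counting down-moves:
  k=0: S(0,0) = 54.3300
  k=1: S(1,0) = 75.5713; S(1,1) = 39.0591
  k=2: S(2,0) = 105.1173; S(2,1) = 54.3300; S(2,2) = 28.0805
Terminal payoffs V(N, i) = max(K - S_T, 0):
  V(2,0) = 0.000000; V(2,1) = 8.740000; V(2,2) = 34.989467
Backward induction: V(k, i) = exp(-r*dt) * [p * V(k+1, i) + (1-p) * V(k+1, i+1)]; then take max(V_cont, immediate exercise) for American.
  V(1,0) = exp(-r*dt) * [p*0.000000 + (1-p)*8.740000] = 4.620307; exercise = 0.000000; V(1,0) = max -> 4.620307
  V(1,1) = exp(-r*dt) * [p*8.740000 + (1-p)*34.989467] = 22.392188; exercise = 24.010874; V(1,1) = max -> 24.010874
  V(0,0) = exp(-r*dt) * [p*4.620307 + (1-p)*24.010874] = 14.752342; exercise = 8.740000; V(0,0) = max -> 14.752342


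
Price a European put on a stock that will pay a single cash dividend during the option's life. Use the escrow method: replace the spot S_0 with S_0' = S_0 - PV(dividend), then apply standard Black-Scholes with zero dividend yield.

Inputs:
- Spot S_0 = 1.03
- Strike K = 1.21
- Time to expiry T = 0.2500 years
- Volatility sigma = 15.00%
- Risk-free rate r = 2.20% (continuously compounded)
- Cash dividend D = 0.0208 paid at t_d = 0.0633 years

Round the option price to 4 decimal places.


Answer: Price = 0.1944

Derivation:
PV(D) = D * exp(-r * t_d) = 0.0208 * 0.99860837 = 0.02077105
S_0' = S_0 - PV(D) = 1.0300 - 0.02077105 = 1.00922895
d1 = (ln(S_0'/K) + (r + sigma^2/2)*T) / (sigma*sqrt(T)) = -2.30828320
d2 = d1 - sigma*sqrt(T) = -2.38328320
exp(-rT) = 0.99451510
N(-d1) = 0.98950830; N(-d2) = 0.99142051
P = K * exp(-rT) * N(-d2) - S_0' * N(-d1) = 1.2100 * 0.99451510 * 0.99142051 - 1.00922895 * 0.98950830 = 0.1944


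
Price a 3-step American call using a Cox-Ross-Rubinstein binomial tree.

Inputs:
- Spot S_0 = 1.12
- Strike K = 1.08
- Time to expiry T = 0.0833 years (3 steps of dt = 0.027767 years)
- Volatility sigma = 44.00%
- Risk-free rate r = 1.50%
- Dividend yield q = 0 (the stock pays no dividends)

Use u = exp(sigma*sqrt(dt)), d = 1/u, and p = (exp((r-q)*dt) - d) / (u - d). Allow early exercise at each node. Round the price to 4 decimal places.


Answer: Price = V(0,0) = 0.0812

Derivation:
dt = T/N = 0.027767
u = exp(sigma*sqrt(dt)) = 1.076073; d = 1/u = 0.929305
p = (exp((r-q)*dt) - d) / (u - d) = 0.484517
Discount per step: exp(-r*dt) = 0.999584
Stock lattice S(k, i) with i counting down-moves:
  k=0: S(0,0) = 1.1200
  k=1: S(1,0) = 1.2052; S(1,1) = 1.0408
  k=2: S(2,0) = 1.2969; S(2,1) = 1.1200; S(2,2) = 0.9672
  k=3: S(3,0) = 1.3955; S(3,1) = 1.2052; S(3,2) = 1.0408; S(3,3) = 0.8989
Terminal payoffs V(N, i) = max(S_T - K, 0):
  V(3,0) = 0.315545; V(3,1) = 0.125202; V(3,2) = 0.000000; V(3,3) = 0.000000
Backward induction: V(k, i) = exp(-r*dt) * [p * V(k+1, i) + (1-p) * V(k+1, i+1)]; then take max(V_cont, immediate exercise) for American.
  V(2,0) = exp(-r*dt) * [p*0.315545 + (1-p)*0.125202] = 0.217336; exercise = 0.216886; V(2,0) = max -> 0.217336
  V(2,1) = exp(-r*dt) * [p*0.125202 + (1-p)*0.000000] = 0.060637; exercise = 0.040000; V(2,1) = max -> 0.060637
  V(2,2) = exp(-r*dt) * [p*0.000000 + (1-p)*0.000000] = 0.000000; exercise = 0.000000; V(2,2) = max -> 0.000000
  V(1,0) = exp(-r*dt) * [p*0.217336 + (1-p)*0.060637] = 0.136503; exercise = 0.125202; V(1,0) = max -> 0.136503
  V(1,1) = exp(-r*dt) * [p*0.060637 + (1-p)*0.000000] = 0.029368; exercise = 0.000000; V(1,1) = max -> 0.029368
  V(0,0) = exp(-r*dt) * [p*0.136503 + (1-p)*0.029368] = 0.081243; exercise = 0.040000; V(0,0) = max -> 0.081243


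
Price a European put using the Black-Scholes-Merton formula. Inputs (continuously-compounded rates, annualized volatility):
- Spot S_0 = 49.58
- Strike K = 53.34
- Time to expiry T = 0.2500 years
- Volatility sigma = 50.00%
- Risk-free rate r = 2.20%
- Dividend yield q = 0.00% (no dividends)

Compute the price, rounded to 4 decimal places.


d1 = (ln(S/K) + (r - q + 0.5*sigma^2) * T) / (sigma * sqrt(T)) = -0.14539597
d2 = d1 - sigma * sqrt(T) = -0.39539597
exp(-rT) = 0.99451510; exp(-qT) = 1.00000000
P = K * exp(-rT) * N(-d2) - S_0 * exp(-qT) * N(-d1)
N(-d1) = 0.55780088; N(-d2) = 0.65372466
P = 53.3400 * 0.99451510 * 0.65372466 - 49.5800 * 1.00000000 * 0.55780088 = 7.0226

Answer: Price = 7.0226


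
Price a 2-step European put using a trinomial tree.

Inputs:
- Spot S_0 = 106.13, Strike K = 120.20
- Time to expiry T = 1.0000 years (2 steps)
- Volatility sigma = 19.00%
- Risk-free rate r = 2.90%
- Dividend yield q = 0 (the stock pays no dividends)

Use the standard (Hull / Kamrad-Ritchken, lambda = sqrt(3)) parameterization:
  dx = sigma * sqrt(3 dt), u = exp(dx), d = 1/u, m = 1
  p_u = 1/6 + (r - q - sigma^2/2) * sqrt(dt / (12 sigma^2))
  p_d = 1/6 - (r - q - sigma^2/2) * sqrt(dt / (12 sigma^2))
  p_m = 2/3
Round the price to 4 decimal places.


Answer: Price = V(0,0) = 15.3222

Derivation:
dt = T/N = 0.500000; dx = sigma*sqrt(3*dt) = 0.232702
u = exp(dx) = 1.262005; d = 1/u = 0.792390
p_u = 0.178431, p_m = 0.666667, p_d = 0.154903
Discount per step: exp(-r*dt) = 0.985605
Stock lattice S(k, j) with j the centered position index:
  k=0: S(0,+0) = 106.1300
  k=1: S(1,-1) = 84.0964; S(1,+0) = 106.1300; S(1,+1) = 133.9366
  k=2: S(2,-2) = 66.6371; S(2,-1) = 84.0964; S(2,+0) = 106.1300; S(2,+1) = 133.9366; S(2,+2) = 169.0286
Terminal payoffs V(N, j) = max(K - S_T, 0):
  V(2,-2) = 53.562885; V(2,-1) = 36.103644; V(2,+0) = 14.070000; V(2,+1) = 0.000000; V(2,+2) = 0.000000
Backward induction: V(k, j) = exp(-r*dt) * [p_u * V(k+1, j+1) + p_m * V(k+1, j) + p_d * V(k+1, j-1)]
  V(1,-1) = exp(-r*dt) * [p_u*14.070000 + p_m*36.103644 + p_d*53.562885] = 34.374587
  V(1,+0) = exp(-r*dt) * [p_u*0.000000 + p_m*14.070000 + p_d*36.103644] = 14.757015
  V(1,+1) = exp(-r*dt) * [p_u*0.000000 + p_m*0.000000 + p_d*14.070000] = 2.148106
  V(0,+0) = exp(-r*dt) * [p_u*2.148106 + p_m*14.757015 + p_d*34.374587] = 15.322223


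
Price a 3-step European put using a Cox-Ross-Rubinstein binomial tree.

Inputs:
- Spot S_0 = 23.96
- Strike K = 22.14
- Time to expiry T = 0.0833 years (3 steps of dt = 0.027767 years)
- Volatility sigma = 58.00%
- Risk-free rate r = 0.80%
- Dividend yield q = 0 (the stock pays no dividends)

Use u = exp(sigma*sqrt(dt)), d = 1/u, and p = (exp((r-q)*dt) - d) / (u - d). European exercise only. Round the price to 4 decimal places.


dt = T/N = 0.027767
u = exp(sigma*sqrt(dt)) = 1.101472; d = 1/u = 0.907876
p = (exp((r-q)*dt) - d) / (u - d) = 0.477004
Discount per step: exp(-r*dt) = 0.999778
Stock lattice S(k, i) with i counting down-moves:
  k=0: S(0,0) = 23.9600
  k=1: S(1,0) = 26.3913; S(1,1) = 21.7527
  k=2: S(2,0) = 29.0692; S(2,1) = 23.9600; S(2,2) = 19.7488
  k=3: S(3,0) = 32.0189; S(3,1) = 26.3913; S(3,2) = 21.7527; S(3,3) = 17.9294
Terminal payoffs V(N, i) = max(K - S_T, 0):
  V(3,0) = 0.000000; V(3,1) = 0.000000; V(3,2) = 0.387288; V(3,3) = 4.210565
Backward induction: V(k, i) = exp(-r*dt) * [p * V(k+1, i) + (1-p) * V(k+1, i+1)].
  V(2,0) = exp(-r*dt) * [p*0.000000 + (1-p)*0.000000] = 0.000000
  V(2,1) = exp(-r*dt) * [p*0.000000 + (1-p)*0.387288] = 0.202505
  V(2,2) = exp(-r*dt) * [p*0.387288 + (1-p)*4.210565] = 2.386314
  V(1,0) = exp(-r*dt) * [p*0.000000 + (1-p)*0.202505] = 0.105886
  V(1,1) = exp(-r*dt) * [p*0.202505 + (1-p)*2.386314] = 1.344329
  V(0,0) = exp(-r*dt) * [p*0.105886 + (1-p)*1.344329] = 0.753418

Answer: Price = V(0,0) = 0.7534


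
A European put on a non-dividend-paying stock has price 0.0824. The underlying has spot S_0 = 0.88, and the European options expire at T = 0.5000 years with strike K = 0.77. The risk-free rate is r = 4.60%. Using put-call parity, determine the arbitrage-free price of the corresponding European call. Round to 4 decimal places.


Put-call parity: C - P = S_0 * exp(-qT) - K * exp(-rT).
S_0 * exp(-qT) = 0.8800 * 1.00000000 = 0.88000000
K * exp(-rT) = 0.7700 * 0.97726248 = 0.75249211
C = P + S*exp(-qT) - K*exp(-rT)
C = 0.0824 + 0.88000000 - 0.75249211 = 0.2099

Answer: Call price = 0.2099


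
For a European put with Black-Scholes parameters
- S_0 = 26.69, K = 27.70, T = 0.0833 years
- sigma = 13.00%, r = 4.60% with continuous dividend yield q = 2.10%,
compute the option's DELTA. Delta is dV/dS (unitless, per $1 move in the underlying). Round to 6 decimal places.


d1 = -0.9156936462; d2 = -0.9532139074
phi(d1) = 0.2623210982; exp(-qT) = 0.9982522291; exp(-rT) = 0.9961755320
N(-d1) = 0.8200862007
Delta = -exp(-qT) * N(-d1) = -0.9982522291 * 0.8200862007 = -0.818653

Answer: Delta = -0.818653


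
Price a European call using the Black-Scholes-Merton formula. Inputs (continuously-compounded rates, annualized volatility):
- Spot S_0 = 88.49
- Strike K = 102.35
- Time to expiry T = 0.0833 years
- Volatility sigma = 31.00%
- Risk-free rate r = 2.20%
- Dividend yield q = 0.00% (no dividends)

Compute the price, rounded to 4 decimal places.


d1 = (ln(S/K) + (r - q + 0.5*sigma^2) * T) / (sigma * sqrt(T)) = -1.56109783
d2 = d1 - sigma * sqrt(T) = -1.65056922
exp(-rT) = 0.99816908; exp(-qT) = 1.00000000
C = S_0 * exp(-qT) * N(d1) - K * exp(-rT) * N(d2)
N(d1) = 0.05925034; N(d2) = 0.04941328
C = 88.4900 * 1.00000000 * 0.05925034 - 102.3500 * 0.99816908 * 0.04941328 = 0.1949

Answer: Price = 0.1949


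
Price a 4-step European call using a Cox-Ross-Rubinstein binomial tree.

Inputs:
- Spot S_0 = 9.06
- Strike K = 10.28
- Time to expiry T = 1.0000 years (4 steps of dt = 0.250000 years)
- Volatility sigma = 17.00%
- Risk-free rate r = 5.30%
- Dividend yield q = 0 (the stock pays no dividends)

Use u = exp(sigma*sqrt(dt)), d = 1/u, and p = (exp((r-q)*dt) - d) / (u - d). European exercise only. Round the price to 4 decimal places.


Answer: Price = V(0,0) = 0.3571

Derivation:
dt = T/N = 0.250000
u = exp(sigma*sqrt(dt)) = 1.088717; d = 1/u = 0.918512
p = (exp((r-q)*dt) - d) / (u - d) = 0.557128
Discount per step: exp(-r*dt) = 0.986837
Stock lattice S(k, i) with i counting down-moves:
  k=0: S(0,0) = 9.0600
  k=1: S(1,0) = 9.8638; S(1,1) = 8.3217
  k=2: S(2,0) = 10.7389; S(2,1) = 9.0600; S(2,2) = 7.6436
  k=3: S(3,0) = 11.6916; S(3,1) = 9.8638; S(3,2) = 8.3217; S(3,3) = 7.0207
  k=4: S(4,0) = 12.7288; S(4,1) = 10.7389; S(4,2) = 9.0600; S(4,3) = 7.6436; S(4,4) = 6.4486
Terminal payoffs V(N, i) = max(S_T - K, 0):
  V(4,0) = 2.448825; V(4,1) = 0.458862; V(4,2) = 0.000000; V(4,3) = 0.000000; V(4,4) = 0.000000
Backward induction: V(k, i) = exp(-r*dt) * [p * V(k+1, i) + (1-p) * V(k+1, i+1)].
  V(3,0) = exp(-r*dt) * [p*2.448825 + (1-p)*0.458862] = 1.546894
  V(3,1) = exp(-r*dt) * [p*0.458862 + (1-p)*0.000000] = 0.252280
  V(3,2) = exp(-r*dt) * [p*0.000000 + (1-p)*0.000000] = 0.000000
  V(3,3) = exp(-r*dt) * [p*0.000000 + (1-p)*0.000000] = 0.000000
  V(2,0) = exp(-r*dt) * [p*1.546894 + (1-p)*0.252280] = 0.960732
  V(2,1) = exp(-r*dt) * [p*0.252280 + (1-p)*0.000000] = 0.138702
  V(2,2) = exp(-r*dt) * [p*0.000000 + (1-p)*0.000000] = 0.000000
  V(1,0) = exp(-r*dt) * [p*0.960732 + (1-p)*0.138702] = 0.588824
  V(1,1) = exp(-r*dt) * [p*0.138702 + (1-p)*0.000000] = 0.076258
  V(0,0) = exp(-r*dt) * [p*0.588824 + (1-p)*0.076258] = 0.357060


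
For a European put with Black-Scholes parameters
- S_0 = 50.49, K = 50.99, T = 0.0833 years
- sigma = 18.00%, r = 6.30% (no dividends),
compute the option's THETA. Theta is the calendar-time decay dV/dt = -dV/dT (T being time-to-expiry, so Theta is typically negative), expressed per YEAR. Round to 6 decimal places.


Answer: Theta = -4.525156

Derivation:
d1 = -0.0626911896; d2 = -0.1146423205
phi(d1) = 0.3981590916; exp(-qT) = 1.0000000000; exp(-rT) = 0.9947658462
Theta = -S*exp(-qT)*phi(d1)*sigma/(2*sqrt(T)) + r*K*exp(-rT)*N(-d2) - q*S*exp(-qT)*N(-d1)
N(-d1) = 0.5249937934; N(-d2) = 0.5456356830; sqrt(T) = 0.2886173938
Term 1 = -50.4900 * 1.0000000000 * 0.3981590916 * 0.1800 / (2 * 0.2886173938) = -6.2687653863
Term 2 = 0.0630 * 50.9900 * 0.9947658462 * 0.5456356830 = 1.7436093595
Term 3 = 0 (no dividend yield, q = 0)
Theta = -6.2687653863 + (1.7436093595) + (0.0000000000) = -4.525156


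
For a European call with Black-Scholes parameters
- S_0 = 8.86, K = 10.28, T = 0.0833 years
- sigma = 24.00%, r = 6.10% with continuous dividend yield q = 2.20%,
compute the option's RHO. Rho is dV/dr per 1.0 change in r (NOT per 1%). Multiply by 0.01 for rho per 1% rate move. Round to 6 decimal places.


d1 = -2.0645232305; d2 = -2.1337914050
phi(d1) = 0.0473557695; exp(-qT) = 0.9981690782; exp(-rT) = 0.9949315880
N(d2) = 0.0164299299
Rho = K*T*exp(-rT)*N(d2) = 10.2800 * 0.0833 * 0.9949315880 * 0.0164299299 = 0.013998

Answer: Rho = 0.013998


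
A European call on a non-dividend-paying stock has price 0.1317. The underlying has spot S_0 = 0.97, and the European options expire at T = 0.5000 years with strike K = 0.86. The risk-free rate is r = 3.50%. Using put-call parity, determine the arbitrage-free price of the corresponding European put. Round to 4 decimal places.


Answer: Put price = 0.0068

Derivation:
Put-call parity: C - P = S_0 * exp(-qT) - K * exp(-rT).
S_0 * exp(-qT) = 0.9700 * 1.00000000 = 0.97000000
K * exp(-rT) = 0.8600 * 0.98265224 = 0.84508092
P = C - S*exp(-qT) + K*exp(-rT)
P = 0.1317 - 0.97000000 + 0.84508092 = 0.0068


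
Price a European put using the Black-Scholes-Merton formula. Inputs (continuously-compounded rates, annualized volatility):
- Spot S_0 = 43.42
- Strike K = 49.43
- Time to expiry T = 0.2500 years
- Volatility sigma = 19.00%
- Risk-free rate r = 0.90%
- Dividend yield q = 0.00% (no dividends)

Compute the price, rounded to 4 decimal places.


d1 = (ln(S/K) + (r - q + 0.5*sigma^2) * T) / (sigma * sqrt(T)) = -1.29341961
d2 = d1 - sigma * sqrt(T) = -1.38841961
exp(-rT) = 0.99775253; exp(-qT) = 1.00000000
P = K * exp(-rT) * N(-d2) - S_0 * exp(-qT) * N(-d1)
N(-d1) = 0.90206701; N(-d2) = 0.91749535
P = 49.4300 * 0.99775253 * 0.91749535 - 43.4200 * 1.00000000 * 0.90206701 = 6.0821

Answer: Price = 6.0821


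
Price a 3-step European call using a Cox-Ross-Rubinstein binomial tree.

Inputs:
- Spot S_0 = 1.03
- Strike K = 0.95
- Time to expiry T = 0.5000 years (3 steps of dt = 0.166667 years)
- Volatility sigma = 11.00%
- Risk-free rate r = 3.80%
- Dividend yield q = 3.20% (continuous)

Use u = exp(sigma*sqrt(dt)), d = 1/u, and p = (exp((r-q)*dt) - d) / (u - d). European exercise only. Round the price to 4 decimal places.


Answer: Price = V(0,0) = 0.0876

Derivation:
dt = T/N = 0.166667
u = exp(sigma*sqrt(dt)) = 1.045931; d = 1/u = 0.956086
p = (exp((r-q)*dt) - d) / (u - d) = 0.499911
Discount per step: exp(-r*dt) = 0.993687
Stock lattice S(k, i) with i counting down-moves:
  k=0: S(0,0) = 1.0300
  k=1: S(1,0) = 1.0773; S(1,1) = 0.9848
  k=2: S(2,0) = 1.1268; S(2,1) = 1.0300; S(2,2) = 0.9415
  k=3: S(3,0) = 1.1785; S(3,1) = 1.0773; S(3,2) = 0.9848; S(3,3) = 0.9002
Terminal payoffs V(N, i) = max(S_T - K, 0):
  V(3,0) = 0.228545; V(3,1) = 0.127309; V(3,2) = 0.034769; V(3,3) = 0.000000
Backward induction: V(k, i) = exp(-r*dt) * [p * V(k+1, i) + (1-p) * V(k+1, i+1)].
  V(2,0) = exp(-r*dt) * [p*0.228545 + (1-p)*0.127309] = 0.176795
  V(2,1) = exp(-r*dt) * [p*0.127309 + (1-p)*0.034769] = 0.080519
  V(2,2) = exp(-r*dt) * [p*0.034769 + (1-p)*0.000000] = 0.017272
  V(1,0) = exp(-r*dt) * [p*0.176795 + (1-p)*0.080519] = 0.127836
  V(1,1) = exp(-r*dt) * [p*0.080519 + (1-p)*0.017272] = 0.048581
  V(0,0) = exp(-r*dt) * [p*0.127836 + (1-p)*0.048581] = 0.087645
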